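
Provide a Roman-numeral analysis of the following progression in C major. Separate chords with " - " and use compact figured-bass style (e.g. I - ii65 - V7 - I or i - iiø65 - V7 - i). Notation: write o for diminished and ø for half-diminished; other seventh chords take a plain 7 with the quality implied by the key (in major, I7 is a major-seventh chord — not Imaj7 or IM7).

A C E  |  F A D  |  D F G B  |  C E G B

A-C-E has root A, degree 6 in C major, so vi.
F-A-D: root D is the supertonic; minor triad there is ii6.
D-F-G-B: root G is the dominant; dominant seventh chord there is V43.
C-E-G-B: major seventh chord on C = scale degree 1 → I7.

vi - ii6 - V43 - I7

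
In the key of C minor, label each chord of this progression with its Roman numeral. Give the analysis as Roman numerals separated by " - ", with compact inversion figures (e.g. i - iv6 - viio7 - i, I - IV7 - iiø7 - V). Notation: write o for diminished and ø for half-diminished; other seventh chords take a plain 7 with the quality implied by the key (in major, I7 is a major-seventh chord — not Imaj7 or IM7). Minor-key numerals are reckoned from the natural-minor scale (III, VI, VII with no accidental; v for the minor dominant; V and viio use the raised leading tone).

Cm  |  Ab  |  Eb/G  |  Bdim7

i - VI - III6 - viio7

Cm: minor triad on C = scale degree 1 → i.
Ab: root Ab is the submediant; major triad there is VI.
Eb/G: root Eb is the mediant; major triad there is III6.
Bdim7: root B is the leading tone; fully diminished seventh chord there is viio7.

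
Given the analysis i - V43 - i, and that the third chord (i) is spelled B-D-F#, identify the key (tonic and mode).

The anchor chord is a minor triad on B, labeled i.
If B is scale degree 1 and the mode makes that degree carry a minor triad, the tonic is B and the mode is minor.

B minor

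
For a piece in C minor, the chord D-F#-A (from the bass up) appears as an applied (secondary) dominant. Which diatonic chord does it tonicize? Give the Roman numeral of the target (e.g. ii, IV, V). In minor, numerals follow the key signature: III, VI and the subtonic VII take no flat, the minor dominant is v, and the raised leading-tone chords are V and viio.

V

The chord is a major triad on D.
A dominant resolves down a perfect fifth: D → G. In C minor, G is scale degree 5, i.e. V.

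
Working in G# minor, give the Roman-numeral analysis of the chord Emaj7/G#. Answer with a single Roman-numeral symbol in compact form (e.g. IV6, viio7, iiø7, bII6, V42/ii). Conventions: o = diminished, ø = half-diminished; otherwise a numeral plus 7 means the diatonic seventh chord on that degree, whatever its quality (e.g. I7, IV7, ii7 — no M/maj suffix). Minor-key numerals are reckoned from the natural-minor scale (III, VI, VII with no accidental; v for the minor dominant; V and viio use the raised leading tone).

The pitches E-G#-B-D# form a major seventh chord rooted on E.
E is scale degree 6 in G# minor, and a major seventh chord on that degree is written VI7.
With G# in the bass the chord is in first inversion, so the figured bass is 65.

VI65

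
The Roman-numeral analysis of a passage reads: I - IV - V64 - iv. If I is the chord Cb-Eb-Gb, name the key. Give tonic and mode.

The anchor chord is a major triad on Cb, labeled I.
If Cb is scale degree 1 and the mode makes that degree carry a major triad, the tonic is Cb and the mode is major.

Cb major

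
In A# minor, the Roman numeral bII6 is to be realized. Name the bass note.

D#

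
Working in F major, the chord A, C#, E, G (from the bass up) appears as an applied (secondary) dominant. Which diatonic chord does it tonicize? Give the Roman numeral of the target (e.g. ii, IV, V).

vi

The chord is a dominant seventh chord on A.
A dominant resolves down a perfect fifth: A → D. In F major, D is scale degree 6, i.e. vi.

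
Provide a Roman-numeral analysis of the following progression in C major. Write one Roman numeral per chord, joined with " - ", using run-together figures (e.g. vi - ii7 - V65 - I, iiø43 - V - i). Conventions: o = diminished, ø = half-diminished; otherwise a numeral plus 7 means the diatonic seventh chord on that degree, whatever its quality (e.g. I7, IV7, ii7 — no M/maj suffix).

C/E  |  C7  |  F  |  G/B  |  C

I6 - V7/IV - IV - V6 - I

C/E has root C, degree 1 in C major, so I6.
C7: a dominant seventh chord on C, the applied dominant of IV → V7/IV.
F has root F, degree 4 in C major, so IV.
G/B: major triad on G = scale degree 5 → V6.
C: major triad on C = scale degree 1 → I.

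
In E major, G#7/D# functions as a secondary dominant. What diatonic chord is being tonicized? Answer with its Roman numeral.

vi

The chord is a dominant seventh chord on G#.
A dominant resolves down a perfect fifth: G# → C#. In E major, C# is scale degree 6, i.e. vi.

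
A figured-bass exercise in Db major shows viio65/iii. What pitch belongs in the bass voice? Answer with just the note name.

G

The applied chord viio65/iii is rooted on E: E-G-Bb-Db.
The figure 65 means first inversion — the third is in the bass.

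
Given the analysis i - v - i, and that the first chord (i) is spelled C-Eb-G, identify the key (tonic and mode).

The anchor chord is a minor triad on C, labeled i.
If C is scale degree 1 and the mode makes that degree carry a minor triad, the tonic is C and the mode is minor.

C minor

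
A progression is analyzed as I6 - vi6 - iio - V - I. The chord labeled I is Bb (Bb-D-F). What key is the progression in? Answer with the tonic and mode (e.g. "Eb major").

Bb major

I is given as Bb-D-F — a major triad with root Bb.
If Bb is scale degree 1 and the mode makes that degree carry a major triad, the tonic is Bb and the mode is major.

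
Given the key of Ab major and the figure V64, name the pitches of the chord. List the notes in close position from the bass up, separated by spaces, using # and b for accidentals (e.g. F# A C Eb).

Bb Eb G

In Ab major, scale degree 5 is Eb, and the diatonic chord built there is a major triad.
Stacking thirds from Eb gives Eb-G-Bb.
With the 64 figure the chord is in second inversion; from the bass Bb upward in close position it reads Bb-Eb-G.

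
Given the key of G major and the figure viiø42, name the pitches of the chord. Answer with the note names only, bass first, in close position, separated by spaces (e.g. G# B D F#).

E F# A C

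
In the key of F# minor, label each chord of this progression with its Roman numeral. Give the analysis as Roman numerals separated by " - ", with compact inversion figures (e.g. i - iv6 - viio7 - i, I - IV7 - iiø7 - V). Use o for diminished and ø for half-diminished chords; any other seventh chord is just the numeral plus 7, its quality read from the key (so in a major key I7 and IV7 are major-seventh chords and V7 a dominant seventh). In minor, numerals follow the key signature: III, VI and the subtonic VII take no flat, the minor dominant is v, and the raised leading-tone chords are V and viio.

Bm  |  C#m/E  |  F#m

iv - v6 - i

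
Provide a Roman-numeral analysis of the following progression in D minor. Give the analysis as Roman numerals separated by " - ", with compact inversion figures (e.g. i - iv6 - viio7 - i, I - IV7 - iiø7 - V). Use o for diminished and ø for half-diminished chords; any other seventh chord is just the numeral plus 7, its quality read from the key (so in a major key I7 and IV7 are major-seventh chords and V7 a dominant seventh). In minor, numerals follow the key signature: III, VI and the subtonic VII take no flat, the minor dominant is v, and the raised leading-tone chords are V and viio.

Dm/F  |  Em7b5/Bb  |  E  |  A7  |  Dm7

i6 - iiø43 - V/V - V7 - i7

Dm/F: minor triad on D = scale degree 1 → i6.
Em7b5/Bb: root E is the supertonic; half-diminished seventh chord there is iiø43.
E: chromatic; E is V of V, so V/V.
A7 has root A, degree 5 in D minor, so V7.
Dm7: minor seventh chord on D = scale degree 1 → i7.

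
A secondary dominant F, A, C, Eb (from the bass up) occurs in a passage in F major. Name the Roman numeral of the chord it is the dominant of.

IV

The chord is a dominant seventh chord on F.
A dominant resolves down a perfect fifth: F → Bb. In F major, Bb is scale degree 4, i.e. IV.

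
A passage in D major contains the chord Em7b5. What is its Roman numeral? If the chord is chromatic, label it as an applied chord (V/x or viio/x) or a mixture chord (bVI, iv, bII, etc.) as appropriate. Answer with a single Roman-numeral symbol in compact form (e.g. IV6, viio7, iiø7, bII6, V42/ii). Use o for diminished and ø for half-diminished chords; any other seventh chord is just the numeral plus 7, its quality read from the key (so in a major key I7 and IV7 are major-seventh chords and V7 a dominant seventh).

iiø7

Stacked in thirds the chord is E-G-Bb-D: a half-diminished seventh chord on E.
E is the second degree of D major. This is the half-diminished supertonic seventh, borrowed from the parallel minor.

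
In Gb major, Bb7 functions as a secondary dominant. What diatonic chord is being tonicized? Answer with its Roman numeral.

vi

The chord is a dominant seventh chord on Bb.
A dominant resolves down a perfect fifth: Bb → Eb. In Gb major, Eb is scale degree 6, i.e. vi.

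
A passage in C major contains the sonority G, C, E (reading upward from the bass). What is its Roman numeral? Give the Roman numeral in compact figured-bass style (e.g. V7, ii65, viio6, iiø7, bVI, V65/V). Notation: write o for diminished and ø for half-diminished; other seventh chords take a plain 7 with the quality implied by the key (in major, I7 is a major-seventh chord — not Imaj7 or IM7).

The pitches C-E-G form a major triad rooted on C.
In C major, C is the tonic; the diatonic major triad there is I.
With G in the bass the chord is in second inversion, so the figured bass is 64.

I64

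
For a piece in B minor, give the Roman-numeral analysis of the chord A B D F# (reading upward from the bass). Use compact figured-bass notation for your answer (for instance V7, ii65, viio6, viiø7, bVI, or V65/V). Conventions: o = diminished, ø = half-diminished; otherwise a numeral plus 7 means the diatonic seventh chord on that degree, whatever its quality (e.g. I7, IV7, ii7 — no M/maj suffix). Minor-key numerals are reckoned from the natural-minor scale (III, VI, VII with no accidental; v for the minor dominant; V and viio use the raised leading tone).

i42

The pitches B-D-F#-A form a minor seventh chord rooted on B.
B is scale degree 1 in B minor, and a minor seventh chord on that degree is written i7.
With A in the bass the chord is in third inversion, so the figured bass is 42.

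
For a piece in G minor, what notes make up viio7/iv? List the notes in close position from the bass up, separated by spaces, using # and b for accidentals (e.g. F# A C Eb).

viio7/iv is a secondary leading-tone chord. The target iv is C in G minor; the applied chord is rooted a semitone below, on B.
Building a fully diminished seventh chord on B gives B-D-F-Ab.

B D F Ab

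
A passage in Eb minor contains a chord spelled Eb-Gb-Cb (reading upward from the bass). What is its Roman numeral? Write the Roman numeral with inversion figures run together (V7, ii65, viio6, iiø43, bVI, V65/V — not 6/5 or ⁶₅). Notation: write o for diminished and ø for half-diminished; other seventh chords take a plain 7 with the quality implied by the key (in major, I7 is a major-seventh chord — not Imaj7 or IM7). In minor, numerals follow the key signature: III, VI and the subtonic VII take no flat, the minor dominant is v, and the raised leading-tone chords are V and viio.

The pitches Cb-Eb-Gb form a major triad rooted on Cb.
Cb is scale degree 6 in Eb minor, and a major triad on that degree is written VI.
With Eb in the bass the chord is in first inversion, so the figured bass is 6.

VI6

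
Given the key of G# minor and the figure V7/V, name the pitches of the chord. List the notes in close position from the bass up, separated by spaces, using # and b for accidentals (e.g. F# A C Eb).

The slash means an applied dominant: we want the dominant of V. In G# minor, V is D# major, and its dominant is built on A#.
Building a dominant seventh chord on A# gives A#-C##-E#-G#.

A# C## E# G#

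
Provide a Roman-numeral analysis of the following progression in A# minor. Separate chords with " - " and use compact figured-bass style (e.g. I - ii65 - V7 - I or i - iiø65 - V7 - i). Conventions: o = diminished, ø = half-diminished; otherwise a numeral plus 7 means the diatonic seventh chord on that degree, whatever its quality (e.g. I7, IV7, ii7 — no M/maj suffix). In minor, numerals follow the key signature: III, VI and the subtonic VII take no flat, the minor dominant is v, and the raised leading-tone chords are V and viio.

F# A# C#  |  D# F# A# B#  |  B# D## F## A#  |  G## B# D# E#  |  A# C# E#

F#-A#-C# has root F#, degree 6 in A# minor, so VI.
D#-F#-A#-B#: half-diminished seventh chord on B# = scale degree 2 → iiø65.
B#-D##-F##-A#: chromatic; B# is V of V, so V7/V.
G##-B#-D#-E# has root E#, degree 5 in A# minor, so V65.
A#-C#-E#: root A# is the tonic; minor triad there is i.

VI - iiø65 - V7/V - V65 - i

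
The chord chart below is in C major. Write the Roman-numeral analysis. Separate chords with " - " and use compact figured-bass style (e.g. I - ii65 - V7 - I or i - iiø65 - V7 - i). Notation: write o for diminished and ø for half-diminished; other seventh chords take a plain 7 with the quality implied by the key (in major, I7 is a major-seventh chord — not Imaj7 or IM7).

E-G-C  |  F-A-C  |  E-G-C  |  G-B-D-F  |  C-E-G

I6 - IV - I6 - V7 - I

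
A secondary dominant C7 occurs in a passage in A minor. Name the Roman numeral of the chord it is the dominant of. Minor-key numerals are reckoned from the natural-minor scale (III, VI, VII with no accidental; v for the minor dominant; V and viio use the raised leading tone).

VI

The chord is a dominant seventh chord on C.
A dominant resolves down a perfect fifth: C → F. In A minor, F is scale degree 6, i.e. VI.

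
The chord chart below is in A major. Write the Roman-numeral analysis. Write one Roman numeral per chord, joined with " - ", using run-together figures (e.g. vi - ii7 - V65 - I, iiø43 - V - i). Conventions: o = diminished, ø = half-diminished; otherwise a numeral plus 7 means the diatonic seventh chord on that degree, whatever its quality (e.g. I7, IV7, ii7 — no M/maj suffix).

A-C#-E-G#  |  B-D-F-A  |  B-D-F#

I7 - iiø7 - ii

A-C#-E-G# has root A, degree 1 in A major, so I7.
B-D-F-A is non-diatonic — iiø7, a mixture chord from A minor.
B-D-F#: root B is the supertonic; minor triad there is ii.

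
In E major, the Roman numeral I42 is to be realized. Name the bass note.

D#

I in E major has root E; the chord is E-G#-B-D#.
The figure 42 means third inversion — the seventh is in the bass.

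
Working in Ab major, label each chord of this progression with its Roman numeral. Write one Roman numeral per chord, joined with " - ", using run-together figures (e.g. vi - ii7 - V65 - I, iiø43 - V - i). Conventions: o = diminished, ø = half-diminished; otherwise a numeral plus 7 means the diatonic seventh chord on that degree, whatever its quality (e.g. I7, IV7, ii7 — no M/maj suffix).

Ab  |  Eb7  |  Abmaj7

I - V7 - I7

Ab: major triad on Ab = scale degree 1 → I.
Eb7 has root Eb, degree 5 in Ab major, so V7.
Abmaj7 has root Ab, degree 1 in Ab major, so I7.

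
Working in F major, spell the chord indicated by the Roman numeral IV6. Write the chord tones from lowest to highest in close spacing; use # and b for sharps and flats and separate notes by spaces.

D F Bb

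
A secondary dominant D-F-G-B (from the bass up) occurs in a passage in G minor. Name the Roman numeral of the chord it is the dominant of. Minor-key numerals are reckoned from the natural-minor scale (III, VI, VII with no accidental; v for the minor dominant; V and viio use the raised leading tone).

The chord is a dominant seventh chord on G.
A dominant resolves down a perfect fifth: G → C. In G minor, C is scale degree 4, i.e. iv.

iv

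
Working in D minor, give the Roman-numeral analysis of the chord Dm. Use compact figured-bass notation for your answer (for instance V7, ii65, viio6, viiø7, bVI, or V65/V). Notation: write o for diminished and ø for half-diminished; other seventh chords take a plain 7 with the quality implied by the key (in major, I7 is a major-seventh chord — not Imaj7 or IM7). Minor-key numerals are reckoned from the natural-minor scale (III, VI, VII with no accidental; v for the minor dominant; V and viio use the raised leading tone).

The pitches D-F-A form a minor triad rooted on D.
D is scale degree 1 in D minor, and a minor triad on that degree is written i.

i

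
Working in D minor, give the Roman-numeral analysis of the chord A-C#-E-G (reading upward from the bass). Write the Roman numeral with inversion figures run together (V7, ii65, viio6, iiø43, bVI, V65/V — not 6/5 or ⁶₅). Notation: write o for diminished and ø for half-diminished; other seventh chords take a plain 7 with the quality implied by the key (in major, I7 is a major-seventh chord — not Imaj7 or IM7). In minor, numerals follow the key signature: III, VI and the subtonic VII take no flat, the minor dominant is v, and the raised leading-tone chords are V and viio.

The pitches A-C#-E-G form a dominant seventh chord rooted on A.
In D minor, A is the dominant; the diatonic dominant seventh chord there is V7.

V7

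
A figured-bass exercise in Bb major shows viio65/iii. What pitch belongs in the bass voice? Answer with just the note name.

E

The applied chord viio65/iii is rooted on C#: C#-E-G-Bb.
The figure 65 means first inversion — the third is in the bass.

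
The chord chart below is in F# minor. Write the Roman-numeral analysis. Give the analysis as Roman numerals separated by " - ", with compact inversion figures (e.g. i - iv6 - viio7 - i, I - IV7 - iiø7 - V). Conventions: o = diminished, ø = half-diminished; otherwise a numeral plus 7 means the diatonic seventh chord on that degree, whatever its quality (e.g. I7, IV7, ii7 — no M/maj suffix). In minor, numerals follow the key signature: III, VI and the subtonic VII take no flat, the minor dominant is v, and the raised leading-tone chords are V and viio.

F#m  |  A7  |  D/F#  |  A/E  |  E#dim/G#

F#m: minor triad on F# = scale degree 1 → i.
A7: chromatic; A is V of VI, so V7/VI.
D/F# has root D, degree 6 in F# minor, so VI6.
A/E: major triad on A = scale degree 3 → III64.
E#dim/G# has root E#, degree 7 in F# minor, so viio6.

i - V7/VI - VI6 - III64 - viio6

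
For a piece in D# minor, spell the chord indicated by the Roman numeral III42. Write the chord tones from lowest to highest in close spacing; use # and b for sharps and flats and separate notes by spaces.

E# F# A# C#

In D# minor, the mediant is F#, and the diatonic chord built there is a major seventh chord.
That chord is spelled F#-A#-C#-E#.
With the 42 figure the chord is in third inversion; from the bass E# upward in close position it reads E#-F#-A#-C#.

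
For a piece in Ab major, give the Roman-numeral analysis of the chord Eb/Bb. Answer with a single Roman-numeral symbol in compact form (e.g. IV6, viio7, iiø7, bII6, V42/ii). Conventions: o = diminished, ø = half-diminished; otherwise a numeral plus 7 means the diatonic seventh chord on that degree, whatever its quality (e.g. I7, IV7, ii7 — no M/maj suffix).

V64

Stacked in thirds the chord is Eb-G-Bb: a major triad on Eb.
In Ab major, Eb is the dominant; the diatonic major triad there is V.
With Bb in the bass the chord is in second inversion, so the figured bass is 64.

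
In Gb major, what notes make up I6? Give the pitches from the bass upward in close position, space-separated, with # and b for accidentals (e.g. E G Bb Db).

Bb Db Gb

In Gb major, scale degree 1 is Gb, and the diatonic chord built there is a major triad.
Stacking thirds from Gb gives Gb-Bb-Db.
With the 6 figure the chord is in first inversion; from the bass Bb upward in close position it reads Bb-Db-Gb.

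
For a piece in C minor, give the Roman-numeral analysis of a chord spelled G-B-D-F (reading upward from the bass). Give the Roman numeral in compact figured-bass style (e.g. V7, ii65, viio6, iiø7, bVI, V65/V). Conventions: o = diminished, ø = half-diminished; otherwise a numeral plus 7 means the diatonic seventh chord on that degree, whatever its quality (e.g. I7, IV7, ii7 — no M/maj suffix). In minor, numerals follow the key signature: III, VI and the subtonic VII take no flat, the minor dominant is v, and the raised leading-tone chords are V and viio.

The pitches G-B-D-F form a dominant seventh chord rooted on G.
In C minor, G is the dominant; the diatonic dominant seventh chord there is V7.

V7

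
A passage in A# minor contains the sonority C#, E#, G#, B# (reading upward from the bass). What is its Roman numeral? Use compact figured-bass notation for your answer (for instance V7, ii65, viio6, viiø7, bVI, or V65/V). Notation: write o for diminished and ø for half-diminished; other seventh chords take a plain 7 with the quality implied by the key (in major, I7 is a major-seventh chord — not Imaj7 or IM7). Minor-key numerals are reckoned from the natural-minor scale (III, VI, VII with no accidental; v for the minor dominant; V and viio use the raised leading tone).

The pitches C#-E#-G#-B# form a major seventh chord rooted on C#.
In A# minor, C# is the mediant; the diatonic major seventh chord there is III7.

III7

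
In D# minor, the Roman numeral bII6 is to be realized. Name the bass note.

bII in D# minor has root E; the chord is E-G#-B.
The figure 6 means first inversion — the third is in the bass.

G#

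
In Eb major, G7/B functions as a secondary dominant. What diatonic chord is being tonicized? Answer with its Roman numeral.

vi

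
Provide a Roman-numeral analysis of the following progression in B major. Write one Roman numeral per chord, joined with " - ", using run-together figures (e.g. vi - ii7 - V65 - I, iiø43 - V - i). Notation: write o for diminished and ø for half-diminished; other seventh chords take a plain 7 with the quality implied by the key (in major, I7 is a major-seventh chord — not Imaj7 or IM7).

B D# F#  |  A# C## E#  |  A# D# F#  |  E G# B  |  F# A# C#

B-D#-F# has root B, degree 1 in B major, so I.
A#-C##-E# is the secondary dominant of iii (major triad on A#): V/iii.
A#-D#-F# has root D#, degree 3 in B major, so iii64.
E-G#-B has root E, degree 4 in B major, so IV.
F#-A#-C#: major triad on F# = scale degree 5 → V.

I - V/iii - iii64 - IV - V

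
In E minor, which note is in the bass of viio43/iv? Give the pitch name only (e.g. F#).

D

The applied chord viio43/iv is rooted on G#: G#-B-D-F.
The figure 43 means second inversion — the fifth is in the bass.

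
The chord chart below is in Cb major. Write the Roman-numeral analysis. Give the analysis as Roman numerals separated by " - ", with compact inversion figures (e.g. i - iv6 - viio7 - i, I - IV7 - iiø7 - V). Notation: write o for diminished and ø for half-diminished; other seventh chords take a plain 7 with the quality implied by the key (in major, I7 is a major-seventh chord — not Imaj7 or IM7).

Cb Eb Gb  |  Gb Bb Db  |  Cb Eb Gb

Cb-Eb-Gb has root Cb, degree 1 in Cb major, so I.
Gb-Bb-Db: major triad on Gb = scale degree 5 → V.
Cb-Eb-Gb: major triad on Cb = scale degree 1 → I.

I - V - I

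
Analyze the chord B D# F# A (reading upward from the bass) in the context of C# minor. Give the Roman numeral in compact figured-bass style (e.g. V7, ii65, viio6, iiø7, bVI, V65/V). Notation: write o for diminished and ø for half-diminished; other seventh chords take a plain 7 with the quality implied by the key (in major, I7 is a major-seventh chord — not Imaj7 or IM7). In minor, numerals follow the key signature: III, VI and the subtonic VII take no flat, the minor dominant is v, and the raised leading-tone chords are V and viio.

VII7

The pitches B-D#-F#-A form a dominant seventh chord rooted on B.
In C# minor, B is the subtonic; the diatonic dominant seventh chord there is VII7.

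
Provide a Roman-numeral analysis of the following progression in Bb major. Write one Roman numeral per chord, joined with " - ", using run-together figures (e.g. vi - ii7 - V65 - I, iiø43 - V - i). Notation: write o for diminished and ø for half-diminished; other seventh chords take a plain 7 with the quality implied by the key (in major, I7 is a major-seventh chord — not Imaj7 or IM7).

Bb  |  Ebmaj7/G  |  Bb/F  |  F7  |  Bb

Bb: major triad on Bb = scale degree 1 → I.
Ebmaj7/G: root Eb is the subdominant; major seventh chord there is IV65.
Bb/F has root Bb, degree 1 in Bb major, so I64.
F7 has root F, degree 5 in Bb major, so V7.
Bb: root Bb is the tonic; major triad there is I.

I - IV65 - I64 - V7 - I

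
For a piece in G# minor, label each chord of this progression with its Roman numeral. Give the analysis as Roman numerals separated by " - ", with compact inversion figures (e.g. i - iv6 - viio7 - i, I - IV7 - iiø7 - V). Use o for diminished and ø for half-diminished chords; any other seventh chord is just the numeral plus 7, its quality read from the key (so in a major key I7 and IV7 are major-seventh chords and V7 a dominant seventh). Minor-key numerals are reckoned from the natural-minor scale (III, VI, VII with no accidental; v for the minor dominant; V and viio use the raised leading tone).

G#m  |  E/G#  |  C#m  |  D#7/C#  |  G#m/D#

i - VI6 - iv - V42 - i64

G#m: root G# is the tonic; minor triad there is i.
E/G#: major triad on E = scale degree 6 → VI6.
C#m: root C# is the subdominant; minor triad there is iv.
D#7/C#: dominant seventh chord on D# = scale degree 5 → V42.
G#m/D#: root G# is the tonic; minor triad there is i64.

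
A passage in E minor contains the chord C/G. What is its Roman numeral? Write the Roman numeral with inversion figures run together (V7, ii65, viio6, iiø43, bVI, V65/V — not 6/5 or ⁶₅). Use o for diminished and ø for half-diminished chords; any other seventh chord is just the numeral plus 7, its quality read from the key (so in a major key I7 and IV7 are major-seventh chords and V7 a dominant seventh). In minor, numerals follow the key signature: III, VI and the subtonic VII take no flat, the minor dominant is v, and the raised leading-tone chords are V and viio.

VI64

Stacked in thirds the chord is C-E-G: a major triad on C.
In E minor, C is the submediant; the diatonic major triad there is VI.
With G in the bass the chord is in second inversion, so the figured bass is 64.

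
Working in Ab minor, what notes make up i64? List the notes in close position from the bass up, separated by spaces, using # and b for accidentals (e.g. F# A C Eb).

Eb Ab Cb

The numeral's case and figure indicate a minor triad. In Ab minor its root, the first degree, is Ab.
That chord is spelled Ab-Cb-Eb.
With the 64 figure the chord is in second inversion; from the bass Eb upward in close position it reads Eb-Ab-Cb.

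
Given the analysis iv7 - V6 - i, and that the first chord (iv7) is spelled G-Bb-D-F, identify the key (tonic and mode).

The chord Gm7 is a minor seventh chord rooted on G; its label is iv7.
Counting down 3 scale steps from G places the tonic on D; a minor seventh chord on degree 4 is diatonic only in minor.

D minor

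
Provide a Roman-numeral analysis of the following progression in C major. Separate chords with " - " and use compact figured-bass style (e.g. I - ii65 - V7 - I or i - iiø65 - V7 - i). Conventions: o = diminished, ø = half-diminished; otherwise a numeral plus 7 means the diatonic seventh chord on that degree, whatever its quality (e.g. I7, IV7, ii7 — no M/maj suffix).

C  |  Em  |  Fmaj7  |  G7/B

I - iii - IV7 - V65

C: major triad on C = scale degree 1 → I.
Em has root E, degree 3 in C major, so iii.
Fmaj7: root F is the subdominant; major seventh chord there is IV7.
G7/B: root G is the dominant; dominant seventh chord there is V65.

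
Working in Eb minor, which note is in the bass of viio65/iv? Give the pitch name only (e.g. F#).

Bb

The applied chord viio65/iv is rooted on G: G-Bb-Db-Fb.
The figure 65 means first inversion — the third is in the bass.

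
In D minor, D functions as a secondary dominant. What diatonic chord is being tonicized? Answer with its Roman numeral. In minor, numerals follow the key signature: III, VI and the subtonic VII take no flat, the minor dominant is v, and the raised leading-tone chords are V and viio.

iv

The chord is a major triad on D.
A dominant resolves down a perfect fifth: D → G. In D minor, G is scale degree 4, i.e. iv.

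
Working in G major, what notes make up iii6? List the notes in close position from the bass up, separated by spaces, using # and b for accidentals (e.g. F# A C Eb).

The numeral's case and figure indicate a minor triad. In G major its root, scale degree 3, is B.
That chord is spelled B-D-F#.
The figured bass 6 indicates first inversion, placing the third (D) in the bass: D-F#-B.

D F# B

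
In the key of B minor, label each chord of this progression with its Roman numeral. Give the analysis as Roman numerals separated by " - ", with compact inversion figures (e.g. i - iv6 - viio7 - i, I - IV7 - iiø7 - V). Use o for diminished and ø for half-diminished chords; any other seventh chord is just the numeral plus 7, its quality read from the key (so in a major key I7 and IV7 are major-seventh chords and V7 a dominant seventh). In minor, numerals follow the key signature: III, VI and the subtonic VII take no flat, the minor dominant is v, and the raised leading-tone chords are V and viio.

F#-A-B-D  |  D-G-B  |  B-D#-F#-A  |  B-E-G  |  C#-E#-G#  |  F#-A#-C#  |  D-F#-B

F#-A-B-D: minor seventh chord on B = scale degree 1 → i43.
D-G-B has root G, degree 6 in B minor, so VI64.
B-D#-F#-A is the secondary dominant of iv (dominant seventh chord on B): V7/iv.
B-E-G has root E, degree 4 in B minor, so iv64.
C#-E#-G#: chromatic; C# is V of V, so V/V.
F#-A#-C# has root F#, degree 5 in B minor, so V.
D-F#-B has root B, degree 1 in B minor, so i6.

i43 - VI64 - V7/iv - iv64 - V/V - V - i6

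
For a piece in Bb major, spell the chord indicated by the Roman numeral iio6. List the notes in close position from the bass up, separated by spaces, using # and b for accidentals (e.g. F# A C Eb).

iio6 is the diminished supertonic triad, borrowed from the parallel minor. In Bb major that root is C.
So the chord is C-Eb-Gb.
The figured bass 6 indicates first inversion, placing the third (Eb) in the bass: Eb-Gb-C.

Eb Gb C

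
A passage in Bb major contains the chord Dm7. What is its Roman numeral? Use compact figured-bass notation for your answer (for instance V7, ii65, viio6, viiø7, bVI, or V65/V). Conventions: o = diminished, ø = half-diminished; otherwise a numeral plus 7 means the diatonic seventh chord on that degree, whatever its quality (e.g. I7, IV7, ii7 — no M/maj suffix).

iii7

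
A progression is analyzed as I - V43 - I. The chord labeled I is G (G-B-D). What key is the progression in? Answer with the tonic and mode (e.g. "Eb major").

G major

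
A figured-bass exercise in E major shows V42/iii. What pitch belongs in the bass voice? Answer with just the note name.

The applied chord V42/iii is rooted on D#: D#-F##-A#-C#.
The figure 42 means third inversion — the seventh is in the bass.

C#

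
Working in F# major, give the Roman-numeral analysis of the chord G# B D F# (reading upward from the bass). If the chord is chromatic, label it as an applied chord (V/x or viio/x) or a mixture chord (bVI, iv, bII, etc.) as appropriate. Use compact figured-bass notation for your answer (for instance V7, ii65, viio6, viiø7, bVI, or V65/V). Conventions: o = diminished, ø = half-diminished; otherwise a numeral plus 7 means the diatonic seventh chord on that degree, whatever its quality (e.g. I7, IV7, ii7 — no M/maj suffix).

iiø7

The pitches G#-B-D-F# form a half-diminished seventh chord rooted on G#.
G# is the second degree of F# major. This is the half-diminished supertonic seventh, borrowed from the parallel minor.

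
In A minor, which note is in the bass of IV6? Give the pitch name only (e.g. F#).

IV in A minor has root D; the chord is D-F#-A.
The figure 6 means first inversion — the third is in the bass.

F#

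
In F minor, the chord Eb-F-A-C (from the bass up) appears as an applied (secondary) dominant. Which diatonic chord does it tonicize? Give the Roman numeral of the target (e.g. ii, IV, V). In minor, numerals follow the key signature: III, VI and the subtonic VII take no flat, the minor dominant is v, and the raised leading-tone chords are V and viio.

The chord is a dominant seventh chord on F.
A dominant resolves down a perfect fifth: F → Bb. In F minor, Bb is scale degree 4, i.e. iv.

iv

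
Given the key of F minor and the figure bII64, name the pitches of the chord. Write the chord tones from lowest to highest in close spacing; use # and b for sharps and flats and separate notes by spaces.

Db Gb Bb

bII64 is the Neapolitan chord — a major triad on the lowered second degree. In F minor that root is Gb.
So the chord is Gb-Bb-Db.
The figured bass 64 indicates second inversion, placing the fifth (Db) in the bass: Db-Gb-Bb.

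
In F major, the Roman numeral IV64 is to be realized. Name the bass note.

F

IV in F major has root Bb; the chord is Bb-D-F.
The figure 64 means second inversion — the fifth is in the bass.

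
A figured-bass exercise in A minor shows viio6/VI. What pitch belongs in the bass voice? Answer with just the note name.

The applied chord viio6/VI is rooted on E: E-G-Bb.
The figure 6 means first inversion — the third is in the bass.

G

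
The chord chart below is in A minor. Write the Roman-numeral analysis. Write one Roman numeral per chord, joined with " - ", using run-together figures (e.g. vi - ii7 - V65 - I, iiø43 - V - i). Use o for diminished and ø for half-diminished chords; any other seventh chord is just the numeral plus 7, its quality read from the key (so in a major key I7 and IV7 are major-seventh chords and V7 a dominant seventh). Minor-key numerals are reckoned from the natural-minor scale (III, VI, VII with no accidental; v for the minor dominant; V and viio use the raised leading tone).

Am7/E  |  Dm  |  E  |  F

Am7/E: root A is the tonic; minor seventh chord there is i43.
Dm: root D is the subdominant; minor triad there is iv.
E has root E, degree 5 in A minor, so V.
F: major triad on F = scale degree 6 → VI.

i43 - iv - V - VI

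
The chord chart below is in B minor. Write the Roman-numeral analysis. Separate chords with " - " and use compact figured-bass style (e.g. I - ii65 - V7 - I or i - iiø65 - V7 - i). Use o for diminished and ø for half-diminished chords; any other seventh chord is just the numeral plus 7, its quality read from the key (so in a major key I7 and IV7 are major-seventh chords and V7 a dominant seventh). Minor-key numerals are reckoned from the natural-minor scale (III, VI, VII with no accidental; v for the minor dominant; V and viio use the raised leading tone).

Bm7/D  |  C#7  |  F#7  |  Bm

i65 - V7/V - V7 - i

Bm7/D: root B is the tonic; minor seventh chord there is i65.
C#7: a dominant seventh chord on C#, the applied dominant of V → V7/V.
F#7 has root F#, degree 5 in B minor, so V7.
Bm has root B, degree 1 in B minor, so i.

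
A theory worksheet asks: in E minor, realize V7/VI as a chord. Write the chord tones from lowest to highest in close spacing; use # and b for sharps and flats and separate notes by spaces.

G B D F

The slash means an applied dominant: we want the dominant of VI. In E minor, VI is C major, and its dominant is built on G.
Building a dominant seventh chord on G gives G-B-D-F.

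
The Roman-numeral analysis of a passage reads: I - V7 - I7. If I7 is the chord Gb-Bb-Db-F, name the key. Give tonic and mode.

The chord Gbmaj7 is a major seventh chord rooted on Gb; its label is I7.
If Gb is scale degree 1 and the mode makes that degree carry a major seventh chord, the tonic is Gb and the mode is major.

Gb major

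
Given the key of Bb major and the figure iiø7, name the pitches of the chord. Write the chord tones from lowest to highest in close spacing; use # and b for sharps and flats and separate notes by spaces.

iiø7 is the half-diminished supertonic seventh, borrowed from the parallel minor. In Bb major that root is C.
So the chord is C-Eb-Gb-Bb.

C Eb Gb Bb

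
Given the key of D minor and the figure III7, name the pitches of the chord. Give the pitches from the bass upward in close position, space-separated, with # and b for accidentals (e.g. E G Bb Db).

In D minor, the third degree is F, and the diatonic chord built there is a major seventh chord.
Stacking thirds from F gives F-A-C-E.

F A C E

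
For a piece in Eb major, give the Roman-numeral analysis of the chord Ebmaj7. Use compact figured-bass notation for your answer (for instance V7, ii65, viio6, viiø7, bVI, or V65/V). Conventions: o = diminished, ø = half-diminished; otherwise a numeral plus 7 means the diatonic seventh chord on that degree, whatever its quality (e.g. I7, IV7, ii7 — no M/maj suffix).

I7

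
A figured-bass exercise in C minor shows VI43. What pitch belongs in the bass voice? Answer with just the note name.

VI in C minor has root Ab; the chord is Ab-C-Eb-G.
The figure 43 means second inversion — the fifth is in the bass.

Eb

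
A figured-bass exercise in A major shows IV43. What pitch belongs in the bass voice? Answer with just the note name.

IV in A major has root D; the chord is D-F#-A-C#.
The figure 43 means second inversion — the fifth is in the bass.

A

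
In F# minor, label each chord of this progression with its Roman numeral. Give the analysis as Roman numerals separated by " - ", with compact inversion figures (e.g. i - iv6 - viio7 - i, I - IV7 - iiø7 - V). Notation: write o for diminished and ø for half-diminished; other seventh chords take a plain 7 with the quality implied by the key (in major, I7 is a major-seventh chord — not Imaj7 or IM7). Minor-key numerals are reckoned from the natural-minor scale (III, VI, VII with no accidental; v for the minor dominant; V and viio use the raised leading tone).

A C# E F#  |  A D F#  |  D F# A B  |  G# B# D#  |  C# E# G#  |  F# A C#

i65 - VI64 - iv65 - V/V - V - i

A-C#-E-F# has root F#, degree 1 in F# minor, so i65.
A-D-F#: major triad on D = scale degree 6 → VI64.
D-F#-A-B: root B is the subdominant; minor seventh chord there is iv65.
G#-B#-D#: a major triad on G#, the applied dominant of V → V/V.
C#-E#-G# has root C#, degree 5 in F# minor, so V.
F#-A-C# has root F#, degree 1 in F# minor, so i.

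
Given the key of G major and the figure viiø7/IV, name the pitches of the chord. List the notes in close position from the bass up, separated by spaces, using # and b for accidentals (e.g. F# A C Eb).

B D F A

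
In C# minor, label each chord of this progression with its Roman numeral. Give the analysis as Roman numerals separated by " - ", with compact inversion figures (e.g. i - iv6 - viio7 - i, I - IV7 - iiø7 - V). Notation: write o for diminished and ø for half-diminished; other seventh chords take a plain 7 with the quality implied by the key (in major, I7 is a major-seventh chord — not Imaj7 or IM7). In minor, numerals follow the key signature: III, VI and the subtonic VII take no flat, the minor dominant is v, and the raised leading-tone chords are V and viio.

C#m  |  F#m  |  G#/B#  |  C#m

C#m: root C# is the tonic; minor triad there is i.
F#m: minor triad on F# = scale degree 4 → iv.
G#/B#: major triad on G# = scale degree 5 → V6.
C#m: root C# is the tonic; minor triad there is i.

i - iv - V6 - i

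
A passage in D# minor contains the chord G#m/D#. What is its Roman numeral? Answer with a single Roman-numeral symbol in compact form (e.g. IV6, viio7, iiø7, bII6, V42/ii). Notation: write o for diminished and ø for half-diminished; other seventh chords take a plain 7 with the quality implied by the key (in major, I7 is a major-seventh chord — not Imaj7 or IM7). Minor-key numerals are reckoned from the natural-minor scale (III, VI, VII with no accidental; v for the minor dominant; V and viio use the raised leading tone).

iv64

The pitches G#-B-D# form a minor triad rooted on G#.
In D# minor, G# is the subdominant; the diatonic minor triad there is iv.
With D# in the bass the chord is in second inversion, so the figured bass is 64.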